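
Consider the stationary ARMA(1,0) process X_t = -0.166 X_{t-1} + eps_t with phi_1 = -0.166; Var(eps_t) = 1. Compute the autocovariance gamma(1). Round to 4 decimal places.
\gamma(1) = -0.1707

Multiply the model equation by X_{t-k} and take expectations. With theta_0 = psi_0 = 1 and psi_j the MA(infinity) weights, this gives
  gamma(k) - sum_i phi_i gamma(k-i) = c_k,
  c_k = sigma^2 * sum_{j=k..q} theta_j psi_{j-k}   (c_k = 0 for k > q),
using gamma(-m) = gamma(m).
Pure AR (q = 0): c_0 = sigma^2 = 1, c_k = 0 for k >= 1.
Equations for k = 0 and k = 1 (AR order 1):
  gamma(0) = phi_1 gamma(1) + c_0
  gamma(1) = phi_1 gamma(0) + c_1
Substituting the second into the first: gamma(0) (1 - phi_1^2) = c_0 + phi_1 c_1, so
  gamma(0) = c_0 / (1 - phi_1^2) = 1 / (1 - (-0.166)^2) = 1 / 0.972444 = 1.028337.
  gamma(1) = phi_1 gamma(0) = (-0.166)(1.028337) = -0.170704.
Therefore gamma(1) = -0.1707 (to 4 decimal places).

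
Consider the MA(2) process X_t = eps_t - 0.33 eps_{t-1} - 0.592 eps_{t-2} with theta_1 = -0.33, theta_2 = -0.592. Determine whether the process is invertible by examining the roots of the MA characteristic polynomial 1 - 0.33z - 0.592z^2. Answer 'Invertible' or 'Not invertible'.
\text{Invertible}

The MA(q) characteristic polynomial is P(z) = 1 - 0.33z - 0.592z^2.
Invertibility requires all roots to lie outside the unit circle, i.e. |z| > 1 for every root.
Set 1 + (-0.33) z + (-0.592) z^2 = 0, i.e. a z^2 + b z + c = 0 with a = -0.592, b = -0.33, c = 1.
Discriminant D = b^2 - 4ac = (-0.33)^2 - 4*(-0.592)*1 = 0.1089 - (-2.368) = 2.4769.
D >= 0, so the roots are real: z = (-b +/- sqrt(D)) / (2a) = (0.33 +/- 1.573817) / (-1.184).
  z_1 = (0.33 + 1.573817) / (-1.184) = -1.608,   |z_1| = 1.608.
  z_2 = (0.33 - 1.573817) / (-1.184) = 1.0505,   |z_2| = 1.0505.
Moduli of all roots: 1.6080, 1.0505.
All moduli strictly greater than 1? Yes.
Verdict: Invertible.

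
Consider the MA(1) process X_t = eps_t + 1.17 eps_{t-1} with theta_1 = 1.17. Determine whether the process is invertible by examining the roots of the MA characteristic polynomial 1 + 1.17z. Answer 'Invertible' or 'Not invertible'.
\text{Not invertible}

The MA(q) characteristic polynomial is P(z) = 1 + 1.17z.
Invertibility requires all roots to lie outside the unit circle, i.e. |z| > 1 for every root.
This is linear in z: 1 + (1.17) z = 0  =>  z = -1/(1.17) = -0.854701,  |z| = 0.854701.
Moduli of all roots: 0.8547.
All moduli strictly greater than 1? No.
Verdict: Not invertible.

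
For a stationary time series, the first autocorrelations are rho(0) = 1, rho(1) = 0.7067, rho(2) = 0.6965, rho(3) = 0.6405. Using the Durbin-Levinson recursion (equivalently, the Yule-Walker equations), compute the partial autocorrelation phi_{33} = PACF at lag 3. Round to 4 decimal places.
\phi_{33} = 0.1509

The PACF at lag k is phi_{kk}, the last component of the solution
to the Yule-Walker system G_k phi = r_k where
  (G_k)_{ij} = rho(|i - j|), (r_k)_i = rho(i), i,j = 1..k.
Equivalently, Durbin-Levinson gives phi_{kk} iteratively:
  phi_{11} = rho(1)
  phi_{kk} = [rho(k) - sum_{j=1..k-1} phi_{k-1,j} rho(k-j)]
            / [1 - sum_{j=1..k-1} phi_{k-1,j} rho(j)],
  phi_{k,j} = phi_{k-1,j} - phi_{kk} phi_{k-1,k-j},  j = 1..k-1.
Step k = 1:
  phi_11 = rho(1) = 0.7067.
Step k = 2:
  phi_22 = [rho(2) - phi_11 rho(1)] / [1 - phi_11 rho(1)] = [0.6965 - (0.7067)(0.7067)] / [1 - (0.7067)(0.7067)]
         = 0.19707511 / 0.50057511 = 0.393697.
  Update: phi_21 = phi_11 - phi_22 phi_11 = 0.7067 - (0.393697)(0.7067) = 0.428474.
Step k = 3:
  phi_33 = [rho(3) - phi_21 rho(2) - phi_22 rho(1)] / [1 - phi_21 rho(1) - phi_22 rho(2)]
    numerator   = 0.6405 - (0.428474)(0.6965) - (0.393697)(0.7067) = 0.06384188
    denominator = 1 - (0.428474)(0.7067) - (0.393697)(0.6965) = 0.42298716
  phi_33 = 0.06384188 / 0.42298716 = 0.1509.
Therefore phi_{33} = 0.1509.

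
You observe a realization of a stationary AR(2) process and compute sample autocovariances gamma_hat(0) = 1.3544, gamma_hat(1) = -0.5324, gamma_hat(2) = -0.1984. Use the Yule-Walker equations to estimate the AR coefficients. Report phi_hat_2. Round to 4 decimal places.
\hat\phi_{2} = -0.3560

The Yule-Walker equations for an AR(p) process read, in matrix form,
  Gamma_p phi = r_p,   with   (Gamma_p)_{ij} = gamma(|i - j|),
                       (r_p)_i = gamma(i),   i,j = 1..p.
Substitute the sample gammas (Toeplitz matrix and right-hand side of size 2):
  Gamma_p = [[1.3544, -0.5324], [-0.5324, 1.3544]]
  r_p     = [-0.5324, -0.1984]
Written out:
  1.3544 phi_1 - 0.5324 phi_2 = -0.5324
  -0.5324 phi_1 + 1.3544 phi_2 = -0.1984
Solve by Cramer's rule:
  det = gamma(0)^2 - gamma(1)^2 = (1.3544)^2 - (-0.5324)^2 = 1.83439936 - 0.28344976 = 1.5509496
  phi_hat_1 = [gamma(1) gamma(0) - gamma(1) gamma(2)] / det = [(-0.5324)(1.3544) - (-0.5324)(-0.1984)] / 1.5509496 = -0.82671072 / 1.5509496 = -0.533
  phi_hat_2 = [gamma(0) gamma(2) - gamma(1)^2] / det = [(1.3544)(-0.1984) - (-0.5324)^2] / 1.5509496 = -0.55216272 / 1.5509496 = -0.356
So phi_hat = [-0.5330, -0.3560].
Therefore phi_hat_2 = -0.3560.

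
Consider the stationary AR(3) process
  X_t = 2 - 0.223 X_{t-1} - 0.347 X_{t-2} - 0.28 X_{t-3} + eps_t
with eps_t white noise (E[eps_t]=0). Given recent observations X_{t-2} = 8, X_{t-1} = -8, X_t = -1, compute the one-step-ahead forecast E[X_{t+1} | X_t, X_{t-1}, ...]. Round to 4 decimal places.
E[X_{t+1} \mid \mathcal F_t] = 2.7590

For an AR(p) model X_t = c + sum_i phi_i X_{t-i} + eps_t, the
one-step-ahead conditional mean is
  E[X_{t+1} | X_t, ...] = c + sum_i phi_i X_{t+1-i}.
Substitute known values:
  E[X_{t+1} | ...] = 2 + (-0.223) * (-1) + (-0.347) * (-8) + (-0.28) * (8)
                   = 2.7590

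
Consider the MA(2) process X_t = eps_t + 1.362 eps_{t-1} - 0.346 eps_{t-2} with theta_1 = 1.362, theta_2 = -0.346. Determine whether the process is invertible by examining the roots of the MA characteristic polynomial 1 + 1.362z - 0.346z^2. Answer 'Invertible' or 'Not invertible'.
\text{Not invertible}

The MA(q) characteristic polynomial is P(z) = 1 + 1.362z - 0.346z^2.
Invertibility requires all roots to lie outside the unit circle, i.e. |z| > 1 for every root.
Set 1 + (1.362) z + (-0.346) z^2 = 0, i.e. a z^2 + b z + c = 0 with a = -0.346, b = 1.362, c = 1.
Discriminant D = b^2 - 4ac = (1.362)^2 - 4*(-0.346)*1 = 1.855044 - (-1.384) = 3.239044.
D >= 0, so the roots are real: z = (-b +/- sqrt(D)) / (2a) = (-1.362 +/- 1.799734) / (-0.692).
  z_1 = (-1.362 + 1.799734) / (-0.692) = -0.6326,   |z_1| = 0.6326.
  z_2 = (-1.362 - 1.799734) / (-0.692) = 4.569,   |z_2| = 4.569.
Moduli of all roots: 0.6326, 4.5690.
All moduli strictly greater than 1? No.
Verdict: Not invertible.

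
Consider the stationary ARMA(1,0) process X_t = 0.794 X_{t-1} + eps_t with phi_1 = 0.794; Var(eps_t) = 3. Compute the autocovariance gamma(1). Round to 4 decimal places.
\gamma(1) = 6.4454

Multiply the model equation by X_{t-k} and take expectations. With theta_0 = psi_0 = 1 and psi_j the MA(infinity) weights, this gives
  gamma(k) - sum_i phi_i gamma(k-i) = c_k,
  c_k = sigma^2 * sum_{j=k..q} theta_j psi_{j-k}   (c_k = 0 for k > q),
using gamma(-m) = gamma(m).
Pure AR (q = 0): c_0 = sigma^2 = 3, c_k = 0 for k >= 1.
Equations for k = 0 and k = 1 (AR order 1):
  gamma(0) = phi_1 gamma(1) + c_0
  gamma(1) = phi_1 gamma(0) + c_1
Substituting the second into the first: gamma(0) (1 - phi_1^2) = c_0 + phi_1 c_1, so
  gamma(0) = c_0 / (1 - phi_1^2) = 3 / (1 - (0.794)^2) = 3 / 0.369564 = 8.117674.
  gamma(1) = phi_1 gamma(0) = (0.794)(8.117674) = 6.445433.
Therefore gamma(1) = 6.4454 (to 4 decimal places).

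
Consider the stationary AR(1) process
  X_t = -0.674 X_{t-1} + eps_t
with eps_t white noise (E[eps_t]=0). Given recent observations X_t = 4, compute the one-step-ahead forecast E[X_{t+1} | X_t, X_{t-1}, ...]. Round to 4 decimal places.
E[X_{t+1} \mid \mathcal F_t] = -2.6960

For an AR(p) model X_t = c + sum_i phi_i X_{t-i} + eps_t, the
one-step-ahead conditional mean is
  E[X_{t+1} | X_t, ...] = c + sum_i phi_i X_{t+1-i}.
Substitute known values:
  E[X_{t+1} | ...] = (-0.674) * (4)
                   = -2.6960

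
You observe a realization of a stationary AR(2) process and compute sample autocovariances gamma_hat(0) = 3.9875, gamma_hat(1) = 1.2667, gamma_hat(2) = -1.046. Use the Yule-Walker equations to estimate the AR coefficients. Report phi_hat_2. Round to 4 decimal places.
\hat\phi_{2} = -0.4040

The Yule-Walker equations for an AR(p) process read, in matrix form,
  Gamma_p phi = r_p,   with   (Gamma_p)_{ij} = gamma(|i - j|),
                       (r_p)_i = gamma(i),   i,j = 1..p.
Substitute the sample gammas (Toeplitz matrix and right-hand side of size 2):
  Gamma_p = [[3.9875, 1.2667], [1.2667, 3.9875]]
  r_p     = [1.2667, -1.046]
Written out:
  3.9875 phi_1 + 1.2667 phi_2 = 1.2667
  1.2667 phi_1 + 3.9875 phi_2 = -1.046
Solve by Cramer's rule:
  det = gamma(0)^2 - gamma(1)^2 = (3.9875)^2 - (1.2667)^2 = 15.90015625 - 1.60452889 = 14.29562736
  phi_hat_1 = [gamma(1) gamma(0) - gamma(1) gamma(2)] / det = [(1.2667)(3.9875) - (1.2667)(-1.046)] / 14.29562736 = 6.37593445 / 14.29562736 = 0.446
  phi_hat_2 = [gamma(0) gamma(2) - gamma(1)^2] / det = [(3.9875)(-1.046) - (1.2667)^2] / 14.29562736 = -5.77545389 / 14.29562736 = -0.404
So phi_hat = [0.4460, -0.4040].
Therefore phi_hat_2 = -0.4040.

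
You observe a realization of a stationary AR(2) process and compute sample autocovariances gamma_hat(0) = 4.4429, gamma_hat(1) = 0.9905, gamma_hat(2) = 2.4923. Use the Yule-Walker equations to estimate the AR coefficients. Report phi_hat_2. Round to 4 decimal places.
\hat\phi_{2} = 0.5380

The Yule-Walker equations for an AR(p) process read, in matrix form,
  Gamma_p phi = r_p,   with   (Gamma_p)_{ij} = gamma(|i - j|),
                       (r_p)_i = gamma(i),   i,j = 1..p.
Substitute the sample gammas (Toeplitz matrix and right-hand side of size 2):
  Gamma_p = [[4.4429, 0.9905], [0.9905, 4.4429]]
  r_p     = [0.9905, 2.4923]
Written out:
  4.4429 phi_1 + 0.9905 phi_2 = 0.9905
  0.9905 phi_1 + 4.4429 phi_2 = 2.4923
Solve by Cramer's rule:
  det = gamma(0)^2 - gamma(1)^2 = (4.4429)^2 - (0.9905)^2 = 19.73936041 - 0.98109025 = 18.75827016
  phi_hat_1 = [gamma(1) gamma(0) - gamma(1) gamma(2)] / det = [(0.9905)(4.4429) - (0.9905)(2.4923)] / 18.75827016 = 1.9320693 / 18.75827016 = 0.103
  phi_hat_2 = [gamma(0) gamma(2) - gamma(1)^2] / det = [(4.4429)(2.4923) - (0.9905)^2] / 18.75827016 = 10.09194942 / 18.75827016 = 0.538
So phi_hat = [0.1030, 0.5380].
Therefore phi_hat_2 = 0.5380.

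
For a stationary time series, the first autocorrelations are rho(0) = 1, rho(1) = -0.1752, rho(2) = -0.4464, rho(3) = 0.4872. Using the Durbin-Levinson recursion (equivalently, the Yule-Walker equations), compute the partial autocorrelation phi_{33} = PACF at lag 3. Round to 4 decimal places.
\phi_{33} = 0.3870

The PACF at lag k is phi_{kk}, the last component of the solution
to the Yule-Walker system G_k phi = r_k where
  (G_k)_{ij} = rho(|i - j|), (r_k)_i = rho(i), i,j = 1..k.
Equivalently, Durbin-Levinson gives phi_{kk} iteratively:
  phi_{11} = rho(1)
  phi_{kk} = [rho(k) - sum_{j=1..k-1} phi_{k-1,j} rho(k-j)]
            / [1 - sum_{j=1..k-1} phi_{k-1,j} rho(j)],
  phi_{k,j} = phi_{k-1,j} - phi_{kk} phi_{k-1,k-j},  j = 1..k-1.
Step k = 1:
  phi_11 = rho(1) = -0.1752.
Step k = 2:
  phi_22 = [rho(2) - phi_11 rho(1)] / [1 - phi_11 rho(1)] = [-0.4464 - (-0.1752)(-0.1752)] / [1 - (-0.1752)(-0.1752)]
         = -0.47709504 / 0.96930496 = -0.492203.
  Update: phi_21 = phi_11 - phi_22 phi_11 = -0.1752 - (-0.492203)(-0.1752) = -0.261434.
Step k = 3:
  phi_33 = [rho(3) - phi_21 rho(2) - phi_22 rho(1)] / [1 - phi_21 rho(1) - phi_22 rho(2)]
    numerator   = 0.4872 - (-0.261434)(-0.4464) - (-0.492203)(-0.1752) = 0.28426185
    denominator = 1 - (-0.261434)(-0.1752) - (-0.492203)(-0.4464) = 0.73447724
  phi_33 = 0.28426185 / 0.73447724 = 0.387.
Therefore phi_{33} = 0.3870.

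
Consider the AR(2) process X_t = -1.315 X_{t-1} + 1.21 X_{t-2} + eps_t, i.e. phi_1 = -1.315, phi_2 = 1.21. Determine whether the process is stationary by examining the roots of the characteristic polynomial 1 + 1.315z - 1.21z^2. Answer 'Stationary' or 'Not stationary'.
\text{Not stationary}

The AR(p) characteristic polynomial is P(z) = 1 + 1.315z - 1.21z^2.
Stationarity requires all roots to lie outside the unit circle, i.e. |z| > 1 for every root.
Set 1 + (1.315) z + (-1.21) z^2 = 0, i.e. a z^2 + b z + c = 0 with a = -1.21, b = 1.315, c = 1.
Discriminant D = b^2 - 4ac = (1.315)^2 - 4*(-1.21)*1 = 1.729225 - (-4.84) = 6.569225.
D >= 0, so the roots are real: z = (-b +/- sqrt(D)) / (2a) = (-1.315 +/- 2.56305) / (-2.42).
  z_1 = (-1.315 + 2.56305) / (-2.42) = -0.5157,   |z_1| = 0.5157.
  z_2 = (-1.315 - 2.56305) / (-2.42) = 1.6025,   |z_2| = 1.6025.
Moduli of all roots: 0.5157, 1.6025.
All moduli strictly greater than 1? No.
Verdict: Not stationary.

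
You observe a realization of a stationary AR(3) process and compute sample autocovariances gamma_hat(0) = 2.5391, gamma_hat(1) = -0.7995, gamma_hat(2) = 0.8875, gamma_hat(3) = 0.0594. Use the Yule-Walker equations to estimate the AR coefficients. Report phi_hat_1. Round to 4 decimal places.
\hat\phi_{1} = -0.2910

The Yule-Walker equations for an AR(p) process read, in matrix form,
  Gamma_p phi = r_p,   with   (Gamma_p)_{ij} = gamma(|i - j|),
                       (r_p)_i = gamma(i),   i,j = 1..p.
Substitute the sample gammas (Toeplitz matrix and right-hand side of size 3):
  Gamma_p = [[2.5391, -0.7995, 0.8875], [-0.7995, 2.5391, -0.7995], [0.8875, -0.7995, 2.5391]]
  r_p     = [-0.7995, 0.8875, 0.0594]
Written out (R1..R3):
  (R1) 2.5391 phi_1 - 0.7995 phi_2 + 0.8875 phi_3 = -0.7995
  (R2) -0.7995 phi_1 + 2.5391 phi_2 - 0.7995 phi_3 = 0.8875
  (R3) 0.8875 phi_1 - 0.7995 phi_2 + 2.5391 phi_3 = 0.0594
Gaussian elimination:
  R2 <- R2 - (-0.7995/2.5391) R1 = R2 - (-0.314875) R1:  2.287357 phi_2 - 0.520048 phi_3 = 0.635757
  R3 <- R3 - (0.8875/2.5391) R1 = R3 - (0.349533) R1:  -0.520048 phi_2 + 2.228889 phi_3 = 0.338852
  R3 <- R3 - (-0.520048/2.287357) R2 = R3 - (-0.227358) R2:  2.110652 phi_3 = 0.483396
Back-substitution:
  phi_hat_3 = 0.483396 / 2.110652 = 0.229027
  phi_hat_2 = (0.635757 - (-0.520048)(0.229027)) / 2.287357 = 0.330015
  phi_hat_1 = (-0.7995 - (-0.7995)(0.330015) - (0.8875)(0.229027)) / 2.5391 = -0.291014
So phi_hat = [-0.2910, 0.3300, 0.2290].
Therefore phi_hat_1 = -0.2910.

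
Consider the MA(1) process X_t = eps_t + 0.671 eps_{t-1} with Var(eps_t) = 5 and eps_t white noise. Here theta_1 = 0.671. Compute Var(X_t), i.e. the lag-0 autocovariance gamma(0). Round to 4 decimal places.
\gamma(0) = 7.2512

For an MA(q) process X_t = eps_t + sum_i theta_i eps_{t-i} with
Var(eps_t) = sigma^2, the variance is
  gamma(0) = sigma^2 * (1 + sum_i theta_i^2).
  sum_i theta_i^2 = (0.671)^2 = 0.450241.
  gamma(0) = 5 * (1 + 0.450241) = 5 * 1.450241 = 7.251205, which rounds to 7.2512.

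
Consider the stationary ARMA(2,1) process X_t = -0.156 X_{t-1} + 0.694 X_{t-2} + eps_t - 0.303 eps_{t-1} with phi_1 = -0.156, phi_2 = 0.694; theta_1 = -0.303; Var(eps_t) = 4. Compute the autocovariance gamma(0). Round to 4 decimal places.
\gamma(0) = 14.6048

Multiply the model equation by X_{t-k} and take expectations. With theta_0 = psi_0 = 1 and psi_j the MA(infinity) weights, this gives
  gamma(k) - sum_i phi_i gamma(k-i) = c_k,
  c_k = sigma^2 * sum_{j=k..q} theta_j psi_{j-k}   (c_k = 0 for k > q),
using gamma(-m) = gamma(m).
psi-weights needed (psi_j = theta_j + sum_i phi_i psi_{j-i}):
  psi_1 = theta_1 + phi_1 = -0.303 + (-0.156) = -0.459
Right-hand sides:
  c_0 = sigma^2 (1 + theta_1 psi_1) = 4 * (1 + (-0.303)(-0.459)) = 4 * 1.139077 = 4.556308
  c_1 = sigma^2 theta_1 = 4 * (-0.303) = -1.212
  c_2 = 0
Equations for k = 0, 1, 2 (AR order 2, c_2 = 0):
  (E0) gamma(0) = phi_1 gamma(1) + phi_2 gamma(2) + c_0
  (E1) gamma(1) = phi_1 gamma(0) + phi_2 gamma(1) + c_1
  (E2) gamma(2) = phi_1 gamma(1) + phi_2 gamma(0)
From (E1): gamma(1) = A gamma(0) + B with
  A = phi_1 / (1 - phi_2) = -0.156 / 0.306 = -0.509804,   B = c_1 / (1 - phi_2) = -1.212 / 0.306 = -3.960784.
Insert (E2) into (E0): gamma(0) (1 - phi_2^2) = phi_1 (1 + phi_2) gamma(1) + c_0.
  phi_1 (1 + phi_2) = (-0.156)(1.694) = -0.264264,   1 - phi_2^2 = 0.518364.
Replace gamma(1) by A gamma(0) + B and collect gamma(0):
  gamma(0) [0.518364 - (-0.264264)(-0.509804)] = (-0.264264)(-3.960784) + 4.556308
  gamma(0) * 0.383641 = 5.603001
  gamma(0) = 5.603001 / 0.383641 = 14.604795.
Therefore gamma(0) = 14.6048 (to 4 decimal places).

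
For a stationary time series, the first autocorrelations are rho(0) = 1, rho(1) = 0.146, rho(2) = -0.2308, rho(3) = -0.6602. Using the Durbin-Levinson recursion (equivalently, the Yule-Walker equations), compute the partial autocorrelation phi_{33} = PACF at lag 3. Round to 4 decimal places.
\phi_{33} = -0.6350

The PACF at lag k is phi_{kk}, the last component of the solution
to the Yule-Walker system G_k phi = r_k where
  (G_k)_{ij} = rho(|i - j|), (r_k)_i = rho(i), i,j = 1..k.
Equivalently, Durbin-Levinson gives phi_{kk} iteratively:
  phi_{11} = rho(1)
  phi_{kk} = [rho(k) - sum_{j=1..k-1} phi_{k-1,j} rho(k-j)]
            / [1 - sum_{j=1..k-1} phi_{k-1,j} rho(j)],
  phi_{k,j} = phi_{k-1,j} - phi_{kk} phi_{k-1,k-j},  j = 1..k-1.
Step k = 1:
  phi_11 = rho(1) = 0.146.
Step k = 2:
  phi_22 = [rho(2) - phi_11 rho(1)] / [1 - phi_11 rho(1)] = [-0.2308 - (0.146)(0.146)] / [1 - (0.146)(0.146)]
         = -0.252116 / 0.978684 = -0.257607.
  Update: phi_21 = phi_11 - phi_22 phi_11 = 0.146 - (-0.257607)(0.146) = 0.183611.
Step k = 3:
  phi_33 = [rho(3) - phi_21 rho(2) - phi_22 rho(1)] / [1 - phi_21 rho(1) - phi_22 rho(2)]
    numerator   = -0.6602 - (0.183611)(-0.2308) - (-0.257607)(0.146) = -0.58021202
    denominator = 1 - (0.183611)(0.146) - (-0.257607)(-0.2308) = 0.91373711
  phi_33 = -0.58021202 / 0.91373711 = -0.635.
Therefore phi_{33} = -0.6350.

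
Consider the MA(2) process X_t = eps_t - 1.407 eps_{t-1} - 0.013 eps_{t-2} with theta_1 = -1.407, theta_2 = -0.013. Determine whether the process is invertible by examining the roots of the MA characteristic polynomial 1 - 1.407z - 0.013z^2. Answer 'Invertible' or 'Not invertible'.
\text{Not invertible}

The MA(q) characteristic polynomial is P(z) = 1 - 1.407z - 0.013z^2.
Invertibility requires all roots to lie outside the unit circle, i.e. |z| > 1 for every root.
Set 1 + (-1.407) z + (-0.013) z^2 = 0, i.e. a z^2 + b z + c = 0 with a = -0.013, b = -1.407, c = 1.
Discriminant D = b^2 - 4ac = (-1.407)^2 - 4*(-0.013)*1 = 1.979649 - (-0.052) = 2.031649.
D >= 0, so the roots are real: z = (-b +/- sqrt(D)) / (2a) = (1.407 +/- 1.425359) / (-0.026).
  z_1 = (1.407 + 1.425359) / (-0.026) = -108.9369,   |z_1| = 108.9369.
  z_2 = (1.407 - 1.425359) / (-0.026) = 0.7061,   |z_2| = 0.7061.
Moduli of all roots: 108.9369, 0.7061.
All moduli strictly greater than 1? No.
Verdict: Not invertible.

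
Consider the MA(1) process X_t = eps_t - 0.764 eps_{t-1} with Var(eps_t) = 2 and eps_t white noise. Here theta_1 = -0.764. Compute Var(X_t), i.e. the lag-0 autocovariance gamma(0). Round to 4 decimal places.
\gamma(0) = 3.1674

For an MA(q) process X_t = eps_t + sum_i theta_i eps_{t-i} with
Var(eps_t) = sigma^2, the variance is
  gamma(0) = sigma^2 * (1 + sum_i theta_i^2).
  sum_i theta_i^2 = (-0.764)^2 = 0.583696.
  gamma(0) = 2 * (1 + 0.583696) = 2 * 1.583696 = 3.167392, which rounds to 3.1674.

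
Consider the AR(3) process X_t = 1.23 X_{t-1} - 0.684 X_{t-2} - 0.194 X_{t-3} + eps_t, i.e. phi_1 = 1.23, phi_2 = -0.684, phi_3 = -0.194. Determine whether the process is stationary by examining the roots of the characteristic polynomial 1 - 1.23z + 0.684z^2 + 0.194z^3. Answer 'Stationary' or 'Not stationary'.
\text{Stationary}

The AR(p) characteristic polynomial is P(z) = 1 - 1.23z + 0.684z^2 + 0.194z^3.
Stationarity requires all roots to lie outside the unit circle, i.e. |z| > 1 for every root.
Degree 3: look for a simple real root z0 first, then factor out (1 - z/z0) and solve the remaining quadratic.
Testing z0 = -5: P(-5) = 1 + (-1.23)(-5) + (0.684)(-5)^2 + (0.194)(-5)^3
  = 1 + (6.15) + (17.1) + (-24.25) = 0.  So z_0 = -5 is a root, |z_0| = 5.
Divide out the factor (1 + 0.2 z) = (1 - z/z0) (since 1/z0 = -0.2):
  P(z) = (1 + 0.2 z)(1 + (-1.43) z + (0.97) z^2)
  [check: z-coef -1.43 - (-0.2) = -1.23; z^2-coef 0.97 - (-0.2)(-1.43) = 0.684; z^3-coef -(-0.2)(0.97) = 0.194.]
Remaining roots from the quadratic factor 1 + (-1.43) z + (0.97) z^2:
  Set 1 + (-1.43) z + (0.97) z^2 = 0, i.e. a z^2 + b z + c = 0 with a = 0.97, b = -1.43, c = 1.
  Discriminant D = b^2 - 4ac = (-1.43)^2 - 4*(0.97)*1 = 2.0449 - (3.88) = -1.8351.
  D < 0, so the roots are the complex-conjugate pair z = (-b +/- i sqrt(-D)) / (2a) = 0.7371 +/- 0.6983i.
  For a conjugate pair |z|^2 = z * conj(z) = (product of roots) = c/a = 1/(0.97) = 1.030928, so |z| = sqrt(1.030928) = 1.0153 for both roots.
Moduli of all roots: 5.0000, 1.0153, 1.0153.
All moduli strictly greater than 1? Yes.
Verdict: Stationary.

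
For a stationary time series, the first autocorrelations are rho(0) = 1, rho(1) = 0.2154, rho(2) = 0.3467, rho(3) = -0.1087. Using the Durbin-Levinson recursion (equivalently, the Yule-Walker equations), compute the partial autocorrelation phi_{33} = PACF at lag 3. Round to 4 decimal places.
\phi_{33} = -0.2651

The PACF at lag k is phi_{kk}, the last component of the solution
to the Yule-Walker system G_k phi = r_k where
  (G_k)_{ij} = rho(|i - j|), (r_k)_i = rho(i), i,j = 1..k.
Equivalently, Durbin-Levinson gives phi_{kk} iteratively:
  phi_{11} = rho(1)
  phi_{kk} = [rho(k) - sum_{j=1..k-1} phi_{k-1,j} rho(k-j)]
            / [1 - sum_{j=1..k-1} phi_{k-1,j} rho(j)],
  phi_{k,j} = phi_{k-1,j} - phi_{kk} phi_{k-1,k-j},  j = 1..k-1.
Step k = 1:
  phi_11 = rho(1) = 0.2154.
Step k = 2:
  phi_22 = [rho(2) - phi_11 rho(1)] / [1 - phi_11 rho(1)] = [0.3467 - (0.2154)(0.2154)] / [1 - (0.2154)(0.2154)]
         = 0.30030284 / 0.95360284 = 0.314914.
  Update: phi_21 = phi_11 - phi_22 phi_11 = 0.2154 - (0.314914)(0.2154) = 0.147568.
Step k = 3:
  phi_33 = [rho(3) - phi_21 rho(2) - phi_22 rho(1)] / [1 - phi_21 rho(1) - phi_22 rho(2)]
    numerator   = -0.1087 - (0.147568)(0.3467) - (0.314914)(0.2154) = -0.22769413
    denominator = 1 - (0.147568)(0.2154) - (0.314914)(0.3467) = 0.85903329
  phi_33 = -0.22769413 / 0.85903329 = -0.2651.
Therefore phi_{33} = -0.2651.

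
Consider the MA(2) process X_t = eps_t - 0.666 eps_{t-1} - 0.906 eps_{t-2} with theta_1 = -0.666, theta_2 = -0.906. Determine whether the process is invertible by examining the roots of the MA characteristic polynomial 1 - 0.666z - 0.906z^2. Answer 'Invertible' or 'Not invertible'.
\text{Not invertible}

The MA(q) characteristic polynomial is P(z) = 1 - 0.666z - 0.906z^2.
Invertibility requires all roots to lie outside the unit circle, i.e. |z| > 1 for every root.
Set 1 + (-0.666) z + (-0.906) z^2 = 0, i.e. a z^2 + b z + c = 0 with a = -0.906, b = -0.666, c = 1.
Discriminant D = b^2 - 4ac = (-0.666)^2 - 4*(-0.906)*1 = 0.443556 - (-3.624) = 4.067556.
D >= 0, so the roots are real: z = (-b +/- sqrt(D)) / (2a) = (0.666 +/- 2.016818) / (-1.812).
  z_1 = (0.666 + 2.016818) / (-1.812) = -1.4806,   |z_1| = 1.4806.
  z_2 = (0.666 - 2.016818) / (-1.812) = 0.7455,   |z_2| = 0.7455.
Moduli of all roots: 1.4806, 0.7455.
All moduli strictly greater than 1? No.
Verdict: Not invertible.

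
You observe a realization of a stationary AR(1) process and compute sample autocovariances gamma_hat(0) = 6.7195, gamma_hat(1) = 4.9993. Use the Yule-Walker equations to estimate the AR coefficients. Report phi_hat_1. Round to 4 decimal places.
\hat\phi_{1} = 0.7440

The Yule-Walker equations for an AR(p) process read, in matrix form,
  Gamma_p phi = r_p,   with   (Gamma_p)_{ij} = gamma(|i - j|),
                       (r_p)_i = gamma(i),   i,j = 1..p.
Substitute the sample gammas (Toeplitz matrix and right-hand side of size 1):
  Gamma_p = [[6.7195]]
  r_p     = [4.9993]
With p = 1 this is the single equation gamma(0) phi_1 = gamma(1):
  phi_hat_1 = gamma(1) / gamma(0) = 4.9993 / 6.7195 = 0.7440.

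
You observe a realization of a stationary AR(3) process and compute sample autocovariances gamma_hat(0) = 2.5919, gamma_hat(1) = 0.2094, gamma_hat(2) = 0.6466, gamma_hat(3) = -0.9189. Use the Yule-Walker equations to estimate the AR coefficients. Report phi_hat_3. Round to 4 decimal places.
\hat\phi_{3} = -0.4170

The Yule-Walker equations for an AR(p) process read, in matrix form,
  Gamma_p phi = r_p,   with   (Gamma_p)_{ij} = gamma(|i - j|),
                       (r_p)_i = gamma(i),   i,j = 1..p.
Substitute the sample gammas (Toeplitz matrix and right-hand side of size 3):
  Gamma_p = [[2.5919, 0.2094, 0.6466], [0.2094, 2.5919, 0.2094], [0.6466, 0.2094, 2.5919]]
  r_p     = [0.2094, 0.6466, -0.9189]
Written out (R1..R3):
  (R1) 2.5919 phi_1 + 0.2094 phi_2 + 0.6466 phi_3 = 0.2094
  (R2) 0.2094 phi_1 + 2.5919 phi_2 + 0.2094 phi_3 = 0.6466
  (R3) 0.6466 phi_1 + 0.2094 phi_2 + 2.5919 phi_3 = -0.9189
Gaussian elimination:
  R2 <- R2 - (0.2094/2.5919) R1 = R2 - (0.08079) R1:  2.574983 phi_2 + 0.157161 phi_3 = 0.629683
  R3 <- R3 - (0.6466/2.5919) R1 = R3 - (0.24947) R1:  0.157161 phi_2 + 2.430593 phi_3 = -0.971139
  R3 <- R3 - (0.157161/2.574983) R2 = R3 - (0.061034) R2:  2.421001 phi_3 = -1.009571
Back-substitution:
  phi_hat_3 = -1.009571 / 2.421001 = -0.417006
  phi_hat_2 = (0.629683 - (0.157161)(-0.417006)) / 2.574983 = 0.26999
  phi_hat_1 = (0.2094 - (0.2094)(0.26999) - (0.6466)(-0.417006)) / 2.5919 = 0.163008
So phi_hat = [0.1630, 0.2700, -0.4170].
Therefore phi_hat_3 = -0.4170.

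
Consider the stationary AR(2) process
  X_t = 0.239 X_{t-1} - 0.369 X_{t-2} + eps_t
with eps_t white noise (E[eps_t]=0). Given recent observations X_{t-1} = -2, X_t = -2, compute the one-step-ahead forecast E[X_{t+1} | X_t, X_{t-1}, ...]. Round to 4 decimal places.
E[X_{t+1} \mid \mathcal F_t] = 0.2600

For an AR(p) model X_t = c + sum_i phi_i X_{t-i} + eps_t, the
one-step-ahead conditional mean is
  E[X_{t+1} | X_t, ...] = c + sum_i phi_i X_{t+1-i}.
Substitute known values:
  E[X_{t+1} | ...] = (0.239) * (-2) + (-0.369) * (-2)
                   = 0.2600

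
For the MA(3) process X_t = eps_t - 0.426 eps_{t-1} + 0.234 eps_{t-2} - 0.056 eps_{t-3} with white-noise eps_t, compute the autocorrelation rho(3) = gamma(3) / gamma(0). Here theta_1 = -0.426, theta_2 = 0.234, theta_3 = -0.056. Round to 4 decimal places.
\rho(3) = -0.0452

For an MA(q) process with theta_0 = 1, the autocovariance is
  gamma(k) = sigma^2 * sum_{i=0..q-k} theta_i * theta_{i+k},
and rho(k) = gamma(k) / gamma(0). Sigma^2 cancels.
  numerator   = (1)*(-0.056) = -0.056.
  denominator = (1)^2 + (-0.426)^2 + (0.234)^2 + (-0.056)^2 = 1.239368.
  rho(3) = -0.056 / 1.239368 = -0.0452.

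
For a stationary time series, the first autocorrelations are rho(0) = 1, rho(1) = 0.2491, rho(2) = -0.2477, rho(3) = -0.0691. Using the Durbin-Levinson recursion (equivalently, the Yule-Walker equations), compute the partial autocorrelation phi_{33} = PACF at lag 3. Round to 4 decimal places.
\phi_{33} = 0.1140

The PACF at lag k is phi_{kk}, the last component of the solution
to the Yule-Walker system G_k phi = r_k where
  (G_k)_{ij} = rho(|i - j|), (r_k)_i = rho(i), i,j = 1..k.
Equivalently, Durbin-Levinson gives phi_{kk} iteratively:
  phi_{11} = rho(1)
  phi_{kk} = [rho(k) - sum_{j=1..k-1} phi_{k-1,j} rho(k-j)]
            / [1 - sum_{j=1..k-1} phi_{k-1,j} rho(j)],
  phi_{k,j} = phi_{k-1,j} - phi_{kk} phi_{k-1,k-j},  j = 1..k-1.
Step k = 1:
  phi_11 = rho(1) = 0.2491.
Step k = 2:
  phi_22 = [rho(2) - phi_11 rho(1)] / [1 - phi_11 rho(1)] = [-0.2477 - (0.2491)(0.2491)] / [1 - (0.2491)(0.2491)]
         = -0.30975081 / 0.93794919 = -0.330243.
  Update: phi_21 = phi_11 - phi_22 phi_11 = 0.2491 - (-0.330243)(0.2491) = 0.331363.
Step k = 3:
  phi_33 = [rho(3) - phi_21 rho(2) - phi_22 rho(1)] / [1 - phi_21 rho(1) - phi_22 rho(2)]
    numerator   = -0.0691 - (0.331363)(-0.2477) - (-0.330243)(0.2491) = 0.09524216
    denominator = 1 - (0.331363)(0.2491) - (-0.330243)(-0.2477) = 0.83565627
  phi_33 = 0.09524216 / 0.83565627 = 0.114.
Therefore phi_{33} = 0.1140.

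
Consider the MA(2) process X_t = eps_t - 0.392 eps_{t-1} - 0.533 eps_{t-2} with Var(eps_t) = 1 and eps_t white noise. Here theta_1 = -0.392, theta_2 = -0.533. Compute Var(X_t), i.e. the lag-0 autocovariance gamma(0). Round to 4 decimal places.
\gamma(0) = 1.4378

For an MA(q) process X_t = eps_t + sum_i theta_i eps_{t-i} with
Var(eps_t) = sigma^2, the variance is
  gamma(0) = sigma^2 * (1 + sum_i theta_i^2).
  sum_i theta_i^2 = (-0.392)^2 + (-0.533)^2 = 0.153664 + 0.284089 = 0.437753.
  gamma(0) = 1 * (1 + 0.437753) = 1 * 1.437753 = 1.437753, which rounds to 1.4378.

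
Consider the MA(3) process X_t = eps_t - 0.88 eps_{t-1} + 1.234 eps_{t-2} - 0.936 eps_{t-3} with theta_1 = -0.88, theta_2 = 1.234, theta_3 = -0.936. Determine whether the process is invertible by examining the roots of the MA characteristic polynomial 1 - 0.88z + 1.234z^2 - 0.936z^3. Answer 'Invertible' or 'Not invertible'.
\text{Not invertible}

The MA(q) characteristic polynomial is P(z) = 1 - 0.88z + 1.234z^2 - 0.936z^3.
Invertibility requires all roots to lie outside the unit circle, i.e. |z| > 1 for every root.
Degree 3: look for a simple real root z0 first, then factor out (1 - z/z0) and solve the remaining quadratic.
Testing z0 = 1.25: P(1.25) = 1 + (-0.88)(1.25) + (1.234)(1.25)^2 + (-0.936)(1.25)^3
  = 1 + (-1.1) + (1.928125) + (-1.828125) = 0.  So z_0 = 1.25 is a root, |z_0| = 1.25.
Divide out the factor (1 - 0.8 z) = (1 - z/z0) (since 1/z0 = 0.8):
  P(z) = (1 - 0.8 z)(1 + (-0.08) z + (1.17) z^2)
  [check: z-coef -0.08 - (0.8) = -0.88; z^2-coef 1.17 - (0.8)(-0.08) = 1.234; z^3-coef -(0.8)(1.17) = -0.936.]
Remaining roots from the quadratic factor 1 + (-0.08) z + (1.17) z^2:
  Set 1 + (-0.08) z + (1.17) z^2 = 0, i.e. a z^2 + b z + c = 0 with a = 1.17, b = -0.08, c = 1.
  Discriminant D = b^2 - 4ac = (-0.08)^2 - 4*(1.17)*1 = 0.0064 - (4.68) = -4.6736.
  D < 0, so the roots are the complex-conjugate pair z = (-b +/- i sqrt(-D)) / (2a) = 0.0342 +/- 0.9239i.
  For a conjugate pair |z|^2 = z * conj(z) = (product of roots) = c/a = 1/(1.17) = 0.854701, so |z| = sqrt(0.854701) = 0.9245 for both roots.
Moduli of all roots: 1.2500, 0.9245, 0.9245.
All moduli strictly greater than 1? No.
Verdict: Not invertible.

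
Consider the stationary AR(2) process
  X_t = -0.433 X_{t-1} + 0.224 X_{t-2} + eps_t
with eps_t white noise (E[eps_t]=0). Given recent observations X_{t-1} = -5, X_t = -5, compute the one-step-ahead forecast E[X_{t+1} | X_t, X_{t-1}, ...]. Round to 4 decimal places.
E[X_{t+1} \mid \mathcal F_t] = 1.0450

For an AR(p) model X_t = c + sum_i phi_i X_{t-i} + eps_t, the
one-step-ahead conditional mean is
  E[X_{t+1} | X_t, ...] = c + sum_i phi_i X_{t+1-i}.
Substitute known values:
  E[X_{t+1} | ...] = (-0.433) * (-5) + (0.224) * (-5)
                   = 1.0450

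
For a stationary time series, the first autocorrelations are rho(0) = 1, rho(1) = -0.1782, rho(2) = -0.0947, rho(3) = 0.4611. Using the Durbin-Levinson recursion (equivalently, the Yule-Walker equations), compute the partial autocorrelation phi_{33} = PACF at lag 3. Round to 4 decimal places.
\phi_{33} = 0.4400

The PACF at lag k is phi_{kk}, the last component of the solution
to the Yule-Walker system G_k phi = r_k where
  (G_k)_{ij} = rho(|i - j|), (r_k)_i = rho(i), i,j = 1..k.
Equivalently, Durbin-Levinson gives phi_{kk} iteratively:
  phi_{11} = rho(1)
  phi_{kk} = [rho(k) - sum_{j=1..k-1} phi_{k-1,j} rho(k-j)]
            / [1 - sum_{j=1..k-1} phi_{k-1,j} rho(j)],
  phi_{k,j} = phi_{k-1,j} - phi_{kk} phi_{k-1,k-j},  j = 1..k-1.
Step k = 1:
  phi_11 = rho(1) = -0.1782.
Step k = 2:
  phi_22 = [rho(2) - phi_11 rho(1)] / [1 - phi_11 rho(1)] = [-0.0947 - (-0.1782)(-0.1782)] / [1 - (-0.1782)(-0.1782)]
         = -0.12645524 / 0.96824476 = -0.130603.
  Update: phi_21 = phi_11 - phi_22 phi_11 = -0.1782 - (-0.130603)(-0.1782) = -0.201473.
Step k = 3:
  phi_33 = [rho(3) - phi_21 rho(2) - phi_22 rho(1)] / [1 - phi_21 rho(1) - phi_22 rho(2)]
    numerator   = 0.4611 - (-0.201473)(-0.0947) - (-0.130603)(-0.1782) = 0.4187471
    denominator = 1 - (-0.201473)(-0.1782) - (-0.130603)(-0.0947) = 0.95172938
  phi_33 = 0.4187471 / 0.95172938 = 0.44.
Therefore phi_{33} = 0.4400.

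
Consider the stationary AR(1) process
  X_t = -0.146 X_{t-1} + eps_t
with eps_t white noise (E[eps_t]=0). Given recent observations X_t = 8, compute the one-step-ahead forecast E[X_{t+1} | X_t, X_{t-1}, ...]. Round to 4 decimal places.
E[X_{t+1} \mid \mathcal F_t] = -1.1680

For an AR(p) model X_t = c + sum_i phi_i X_{t-i} + eps_t, the
one-step-ahead conditional mean is
  E[X_{t+1} | X_t, ...] = c + sum_i phi_i X_{t+1-i}.
Substitute known values:
  E[X_{t+1} | ...] = (-0.146) * (8)
                   = -1.1680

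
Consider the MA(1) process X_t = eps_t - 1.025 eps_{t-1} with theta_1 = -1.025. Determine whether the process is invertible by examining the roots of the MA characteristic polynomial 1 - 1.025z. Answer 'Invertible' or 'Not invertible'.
\text{Not invertible}

The MA(q) characteristic polynomial is P(z) = 1 - 1.025z.
Invertibility requires all roots to lie outside the unit circle, i.e. |z| > 1 for every root.
This is linear in z: 1 + (-1.025) z = 0  =>  z = -1/(-1.025) = 0.97561,  |z| = 0.97561.
Moduli of all roots: 0.9756.
All moduli strictly greater than 1? No.
Verdict: Not invertible.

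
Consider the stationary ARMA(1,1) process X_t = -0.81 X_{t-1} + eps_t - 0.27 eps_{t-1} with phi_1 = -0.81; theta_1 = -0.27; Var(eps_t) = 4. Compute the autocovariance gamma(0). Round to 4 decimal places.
\gamma(0) = 17.5667

Multiply the model equation by X_{t-k} and take expectations. With theta_0 = psi_0 = 1 and psi_j the MA(infinity) weights, this gives
  gamma(k) - sum_i phi_i gamma(k-i) = c_k,
  c_k = sigma^2 * sum_{j=k..q} theta_j psi_{j-k}   (c_k = 0 for k > q),
using gamma(-m) = gamma(m).
psi-weights needed (psi_j = theta_j + sum_i phi_i psi_{j-i}):
  psi_1 = theta_1 + phi_1 = -0.27 + (-0.81) = -1.08
Right-hand sides:
  c_0 = sigma^2 (1 + theta_1 psi_1) = 4 * (1 + (-0.27)(-1.08)) = 4 * 1.2916 = 5.1664
  c_1 = sigma^2 theta_1 = 4 * (-0.27) = -1.08
  c_2 = 0
Equations for k = 0 and k = 1 (AR order 1):
  gamma(0) = phi_1 gamma(1) + c_0
  gamma(1) = phi_1 gamma(0) + c_1
Substituting the second into the first: gamma(0) (1 - phi_1^2) = c_0 + phi_1 c_1, so
  gamma(0) = (c_0 + phi_1 c_1) / (1 - phi_1^2) = (5.1664 + (-0.81)(-1.08)) / (1 - (-0.81)^2) = 6.0412 / 0.3439 = 17.566735.
Therefore gamma(0) = 17.5667 (to 4 decimal places).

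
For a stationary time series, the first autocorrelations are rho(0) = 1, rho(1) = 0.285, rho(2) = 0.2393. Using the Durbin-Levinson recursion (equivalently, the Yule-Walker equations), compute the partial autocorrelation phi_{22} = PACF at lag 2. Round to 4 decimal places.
\phi_{22} = 0.1720

The PACF at lag k is phi_{kk}, the last component of the solution
to the Yule-Walker system G_k phi = r_k where
  (G_k)_{ij} = rho(|i - j|), (r_k)_i = rho(i), i,j = 1..k.
Equivalently, Durbin-Levinson gives phi_{kk} iteratively:
  phi_{11} = rho(1)
  phi_{kk} = [rho(k) - sum_{j=1..k-1} phi_{k-1,j} rho(k-j)]
            / [1 - sum_{j=1..k-1} phi_{k-1,j} rho(j)],
  phi_{k,j} = phi_{k-1,j} - phi_{kk} phi_{k-1,k-j},  j = 1..k-1.
Step k = 1:
  phi_11 = rho(1) = 0.285.
Step k = 2:
  phi_22 = [rho(2) - phi_11 rho(1)] / [1 - phi_11 rho(1)] = [0.2393 - (0.285)(0.285)] / [1 - (0.285)(0.285)]
         = 0.158075 / 0.918775 = 0.172.
Therefore phi_{22} = 0.1720.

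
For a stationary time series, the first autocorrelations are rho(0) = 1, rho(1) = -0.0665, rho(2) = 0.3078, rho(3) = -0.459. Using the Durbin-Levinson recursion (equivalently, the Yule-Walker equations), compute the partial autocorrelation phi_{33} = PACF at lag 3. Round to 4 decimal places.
\phi_{33} = -0.4700

The PACF at lag k is phi_{kk}, the last component of the solution
to the Yule-Walker system G_k phi = r_k where
  (G_k)_{ij} = rho(|i - j|), (r_k)_i = rho(i), i,j = 1..k.
Equivalently, Durbin-Levinson gives phi_{kk} iteratively:
  phi_{11} = rho(1)
  phi_{kk} = [rho(k) - sum_{j=1..k-1} phi_{k-1,j} rho(k-j)]
            / [1 - sum_{j=1..k-1} phi_{k-1,j} rho(j)],
  phi_{k,j} = phi_{k-1,j} - phi_{kk} phi_{k-1,k-j},  j = 1..k-1.
Step k = 1:
  phi_11 = rho(1) = -0.0665.
Step k = 2:
  phi_22 = [rho(2) - phi_11 rho(1)] / [1 - phi_11 rho(1)] = [0.3078 - (-0.0665)(-0.0665)] / [1 - (-0.0665)(-0.0665)]
         = 0.30337775 / 0.99557775 = 0.304725.
  Update: phi_21 = phi_11 - phi_22 phi_11 = -0.0665 - (0.304725)(-0.0665) = -0.046236.
Step k = 3:
  phi_33 = [rho(3) - phi_21 rho(2) - phi_22 rho(1)] / [1 - phi_21 rho(1) - phi_22 rho(2)]
    numerator   = -0.459 - (-0.046236)(0.3078) - (0.304725)(-0.0665) = -0.4245044
    denominator = 1 - (-0.046236)(-0.0665) - (0.304725)(0.3078) = 0.90313087
  phi_33 = -0.4245044 / 0.90313087 = -0.47.
Therefore phi_{33} = -0.4700.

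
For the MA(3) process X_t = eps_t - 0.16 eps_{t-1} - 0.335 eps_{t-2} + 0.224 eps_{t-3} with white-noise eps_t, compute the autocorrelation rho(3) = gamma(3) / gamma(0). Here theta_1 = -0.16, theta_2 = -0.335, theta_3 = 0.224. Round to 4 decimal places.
\rho(3) = 0.1886

For an MA(q) process with theta_0 = 1, the autocovariance is
  gamma(k) = sigma^2 * sum_{i=0..q-k} theta_i * theta_{i+k},
and rho(k) = gamma(k) / gamma(0). Sigma^2 cancels.
  numerator   = (1)*(0.224) = 0.224.
  denominator = (1)^2 + (-0.16)^2 + (-0.335)^2 + (0.224)^2 = 1.188001.
  rho(3) = 0.224 / 1.188001 = 0.1886.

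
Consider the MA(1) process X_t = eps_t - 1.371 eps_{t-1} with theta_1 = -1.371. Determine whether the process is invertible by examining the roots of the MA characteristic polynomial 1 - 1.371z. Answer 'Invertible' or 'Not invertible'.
\text{Not invertible}

The MA(q) characteristic polynomial is P(z) = 1 - 1.371z.
Invertibility requires all roots to lie outside the unit circle, i.e. |z| > 1 for every root.
This is linear in z: 1 + (-1.371) z = 0  =>  z = -1/(-1.371) = 0.729395,  |z| = 0.729395.
Moduli of all roots: 0.7294.
All moduli strictly greater than 1? No.
Verdict: Not invertible.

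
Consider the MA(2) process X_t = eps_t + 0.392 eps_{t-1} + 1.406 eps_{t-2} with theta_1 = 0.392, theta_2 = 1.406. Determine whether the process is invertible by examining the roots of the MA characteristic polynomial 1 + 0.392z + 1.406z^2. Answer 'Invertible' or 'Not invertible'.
\text{Not invertible}

The MA(q) characteristic polynomial is P(z) = 1 + 0.392z + 1.406z^2.
Invertibility requires all roots to lie outside the unit circle, i.e. |z| > 1 for every root.
Set 1 + (0.392) z + (1.406) z^2 = 0, i.e. a z^2 + b z + c = 0 with a = 1.406, b = 0.392, c = 1.
Discriminant D = b^2 - 4ac = (0.392)^2 - 4*(1.406)*1 = 0.153664 - (5.624) = -5.470336.
D < 0, so the roots are the complex-conjugate pair z = (-b +/- i sqrt(-D)) / (2a) = -0.1394 +/- 0.8317i.
For a conjugate pair |z|^2 = z * conj(z) = (product of roots) = c/a = 1/(1.406) = 0.711238, so |z| = sqrt(0.711238) = 0.8433 for both roots.
Moduli of all roots: 0.8433, 0.8433.
All moduli strictly greater than 1? No.
Verdict: Not invertible.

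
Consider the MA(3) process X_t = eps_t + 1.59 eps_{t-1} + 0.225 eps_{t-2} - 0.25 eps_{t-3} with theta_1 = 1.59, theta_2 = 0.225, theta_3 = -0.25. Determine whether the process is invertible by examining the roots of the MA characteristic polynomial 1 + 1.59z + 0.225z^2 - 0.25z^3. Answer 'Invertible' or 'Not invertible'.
\text{Not invertible}

The MA(q) characteristic polynomial is P(z) = 1 + 1.59z + 0.225z^2 - 0.25z^3.
Invertibility requires all roots to lie outside the unit circle, i.e. |z| > 1 for every root.
Degree 3: look for a simple real root z0 first, then factor out (1 - z/z0) and solve the remaining quadratic.
Testing z0 = -0.8: P(-0.8) = 1 + (1.59)(-0.8) + (0.225)(-0.8)^2 + (-0.25)(-0.8)^3
  = 1 + (-1.272) + (0.144) + (0.128) = 0.  So z_0 = -0.8 is a root, |z_0| = 0.8.
Divide out the factor (1 + 1.25 z) = (1 - z/z0) (since 1/z0 = -1.25):
  P(z) = (1 + 1.25 z)(1 + (0.34) z + (-0.2) z^2)
  [check: z-coef 0.34 - (-1.25) = 1.59; z^2-coef -0.2 - (-1.25)(0.34) = 0.225; z^3-coef -(-1.25)(-0.2) = -0.25.]
Remaining roots from the quadratic factor 1 + (0.34) z + (-0.2) z^2:
  Set 1 + (0.34) z + (-0.2) z^2 = 0, i.e. a z^2 + b z + c = 0 with a = -0.2, b = 0.34, c = 1.
  Discriminant D = b^2 - 4ac = (0.34)^2 - 4*(-0.2)*1 = 0.1156 - (-0.8) = 0.9156.
  D >= 0, so the roots are real: z = (-b +/- sqrt(D)) / (2a) = (-0.34 +/- 0.95687) / (-0.4).
    z_1 = (-0.34 + 0.95687) / (-0.4) = -1.5422,   |z_1| = 1.5422.
    z_2 = (-0.34 - 0.95687) / (-0.4) = 3.2422,   |z_2| = 3.2422.
Moduli of all roots: 0.8000, 1.5422, 3.2422.
All moduli strictly greater than 1? No.
Verdict: Not invertible.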